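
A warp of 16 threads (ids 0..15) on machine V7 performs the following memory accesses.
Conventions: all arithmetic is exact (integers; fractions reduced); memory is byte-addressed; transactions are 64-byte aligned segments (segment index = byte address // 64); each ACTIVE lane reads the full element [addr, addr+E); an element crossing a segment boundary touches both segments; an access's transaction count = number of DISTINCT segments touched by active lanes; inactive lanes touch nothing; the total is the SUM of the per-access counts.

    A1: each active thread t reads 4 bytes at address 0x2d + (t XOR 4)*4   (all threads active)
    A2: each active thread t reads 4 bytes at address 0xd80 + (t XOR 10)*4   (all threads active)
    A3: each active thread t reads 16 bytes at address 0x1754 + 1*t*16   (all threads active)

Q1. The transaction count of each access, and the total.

A1: 2 transactions
A2: 1 transaction
A3: 5 transactions

Answer: 2,1,5; total 8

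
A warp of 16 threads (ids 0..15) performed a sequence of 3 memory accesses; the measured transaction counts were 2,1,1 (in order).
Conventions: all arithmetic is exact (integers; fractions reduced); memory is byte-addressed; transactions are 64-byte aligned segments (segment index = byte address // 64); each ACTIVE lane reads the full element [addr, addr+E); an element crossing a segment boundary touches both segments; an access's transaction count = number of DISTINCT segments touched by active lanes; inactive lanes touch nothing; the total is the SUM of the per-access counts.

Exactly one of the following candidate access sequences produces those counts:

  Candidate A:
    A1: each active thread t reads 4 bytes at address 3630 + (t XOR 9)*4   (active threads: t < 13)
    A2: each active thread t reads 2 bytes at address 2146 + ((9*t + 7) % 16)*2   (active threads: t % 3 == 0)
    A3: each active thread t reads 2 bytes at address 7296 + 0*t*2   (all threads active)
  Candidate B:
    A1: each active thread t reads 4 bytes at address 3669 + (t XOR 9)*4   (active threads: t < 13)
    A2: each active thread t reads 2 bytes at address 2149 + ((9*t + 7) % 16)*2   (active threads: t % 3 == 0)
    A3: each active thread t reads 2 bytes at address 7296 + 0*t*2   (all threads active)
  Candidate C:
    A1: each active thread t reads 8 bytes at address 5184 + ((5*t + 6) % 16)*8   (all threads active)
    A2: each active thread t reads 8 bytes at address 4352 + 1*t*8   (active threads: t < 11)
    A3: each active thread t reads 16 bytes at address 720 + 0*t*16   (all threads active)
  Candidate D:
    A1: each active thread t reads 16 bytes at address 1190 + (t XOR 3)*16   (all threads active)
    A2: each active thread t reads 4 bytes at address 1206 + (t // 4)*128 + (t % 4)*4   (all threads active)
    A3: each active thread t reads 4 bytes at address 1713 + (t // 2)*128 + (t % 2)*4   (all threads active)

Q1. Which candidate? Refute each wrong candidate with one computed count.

B: A2 gives 2 transactions, not 1
C: A2 gives 2 transactions, not 1
D: A1 gives 5 transactions, not 2
A: all counts match (2,1,1)

Answer: A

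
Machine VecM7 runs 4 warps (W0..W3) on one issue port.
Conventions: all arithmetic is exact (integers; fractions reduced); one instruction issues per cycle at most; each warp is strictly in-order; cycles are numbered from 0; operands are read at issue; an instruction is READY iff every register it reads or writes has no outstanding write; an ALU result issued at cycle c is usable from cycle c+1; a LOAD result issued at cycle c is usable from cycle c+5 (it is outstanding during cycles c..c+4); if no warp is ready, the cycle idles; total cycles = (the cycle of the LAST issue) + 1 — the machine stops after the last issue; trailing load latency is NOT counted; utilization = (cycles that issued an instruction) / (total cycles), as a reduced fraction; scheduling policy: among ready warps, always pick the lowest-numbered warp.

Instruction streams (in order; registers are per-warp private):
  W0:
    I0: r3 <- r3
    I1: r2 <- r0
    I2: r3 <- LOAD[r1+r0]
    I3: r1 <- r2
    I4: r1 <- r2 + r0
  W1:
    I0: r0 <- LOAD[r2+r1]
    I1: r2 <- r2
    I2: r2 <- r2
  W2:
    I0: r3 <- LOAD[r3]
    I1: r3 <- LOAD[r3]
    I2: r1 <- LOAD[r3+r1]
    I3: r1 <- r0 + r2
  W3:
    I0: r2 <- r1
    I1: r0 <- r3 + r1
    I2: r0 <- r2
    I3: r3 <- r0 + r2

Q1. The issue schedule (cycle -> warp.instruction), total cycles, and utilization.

cycle 0: W0.I0
cycle 1: W0.I1
cycle 2: W0.I2
cycle 3: W0.I3
cycle 4: W0.I4
cycle 5: W1.I0
cycle 6: W1.I1
cycle 7: W1.I2
cycle 8: W2.I0
cycle 9: W3.I0
cycle 10: W3.I1
cycle 11: W3.I2
cycle 12: W3.I3
cycle 13: W2.I1
cycle 14: idle
cycle 15: idle
cycle 16: idle
cycle 17: idle
cycle 18: W2.I2
cycle 19: idle
cycle 20: idle
cycle 21: idle
cycle 22: idle
cycle 23: W2.I3

Answer: 24 cycles, utilization 2/3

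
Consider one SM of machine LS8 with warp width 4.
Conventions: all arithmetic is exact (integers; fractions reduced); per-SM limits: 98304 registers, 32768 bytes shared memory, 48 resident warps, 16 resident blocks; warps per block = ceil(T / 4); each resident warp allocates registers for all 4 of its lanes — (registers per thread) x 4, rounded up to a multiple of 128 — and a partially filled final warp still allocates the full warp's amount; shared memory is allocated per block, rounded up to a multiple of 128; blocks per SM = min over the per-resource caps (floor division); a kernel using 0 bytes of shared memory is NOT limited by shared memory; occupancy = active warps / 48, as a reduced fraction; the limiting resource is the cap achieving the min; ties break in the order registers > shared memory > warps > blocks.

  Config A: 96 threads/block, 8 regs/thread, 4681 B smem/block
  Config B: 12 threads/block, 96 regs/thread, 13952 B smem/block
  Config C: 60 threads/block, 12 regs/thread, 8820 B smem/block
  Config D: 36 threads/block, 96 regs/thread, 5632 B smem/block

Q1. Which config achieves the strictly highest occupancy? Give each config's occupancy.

occupancies: A 1, B 1/8, C 15/16, D 15/16

Answer: A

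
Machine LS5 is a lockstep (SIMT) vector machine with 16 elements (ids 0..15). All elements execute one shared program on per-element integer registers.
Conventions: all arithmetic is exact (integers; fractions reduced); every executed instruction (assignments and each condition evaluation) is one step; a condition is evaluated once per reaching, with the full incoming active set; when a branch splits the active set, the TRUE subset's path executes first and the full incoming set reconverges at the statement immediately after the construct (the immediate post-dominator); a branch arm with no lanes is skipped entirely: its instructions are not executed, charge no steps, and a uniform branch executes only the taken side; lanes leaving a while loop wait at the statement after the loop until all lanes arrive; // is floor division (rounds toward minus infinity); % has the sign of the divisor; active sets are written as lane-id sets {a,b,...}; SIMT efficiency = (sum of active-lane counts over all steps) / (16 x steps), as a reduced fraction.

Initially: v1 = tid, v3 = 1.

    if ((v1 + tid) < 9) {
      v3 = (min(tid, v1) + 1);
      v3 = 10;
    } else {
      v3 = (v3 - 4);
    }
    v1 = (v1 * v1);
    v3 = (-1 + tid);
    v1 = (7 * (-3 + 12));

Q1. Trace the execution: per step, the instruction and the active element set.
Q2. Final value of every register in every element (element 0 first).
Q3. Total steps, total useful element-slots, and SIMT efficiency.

step 0: eval ((v1 + tid) < 9)        {0,1,2,3,4,5,6,7,8,9,10,11,12,13,14,15}
step 1: v3 <- (min(tid, v1) + 1)     {0,1,2,3,4}
step 2: v3 <- 10                     {0,1,2,3,4}
step 3: v3 <- (v3 - 4)               {5,6,7,8,9,10,11,12,13,14,15}
step 4: v1 <- (v1 * v1)              {0,1,2,3,4,5,6,7,8,9,10,11,12,13,14,15}
step 5: v3 <- (-1 + tid)             {0,1,2,3,4,5,6,7,8,9,10,11,12,13,14,15}
step 6: v1 <- (7 * (-3 + 12))        {0,1,2,3,4,5,6,7,8,9,10,11,12,13,14,15}

Answer: 7 steps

v1: 63,63,63,63,63,63,63,63,63,63,63,63,63,63,63,63
v3: -1,0,1,2,3,4,5,6,7,8,9,10,11,12,13,14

steps = 7; useful = 85; efficiency = 85/112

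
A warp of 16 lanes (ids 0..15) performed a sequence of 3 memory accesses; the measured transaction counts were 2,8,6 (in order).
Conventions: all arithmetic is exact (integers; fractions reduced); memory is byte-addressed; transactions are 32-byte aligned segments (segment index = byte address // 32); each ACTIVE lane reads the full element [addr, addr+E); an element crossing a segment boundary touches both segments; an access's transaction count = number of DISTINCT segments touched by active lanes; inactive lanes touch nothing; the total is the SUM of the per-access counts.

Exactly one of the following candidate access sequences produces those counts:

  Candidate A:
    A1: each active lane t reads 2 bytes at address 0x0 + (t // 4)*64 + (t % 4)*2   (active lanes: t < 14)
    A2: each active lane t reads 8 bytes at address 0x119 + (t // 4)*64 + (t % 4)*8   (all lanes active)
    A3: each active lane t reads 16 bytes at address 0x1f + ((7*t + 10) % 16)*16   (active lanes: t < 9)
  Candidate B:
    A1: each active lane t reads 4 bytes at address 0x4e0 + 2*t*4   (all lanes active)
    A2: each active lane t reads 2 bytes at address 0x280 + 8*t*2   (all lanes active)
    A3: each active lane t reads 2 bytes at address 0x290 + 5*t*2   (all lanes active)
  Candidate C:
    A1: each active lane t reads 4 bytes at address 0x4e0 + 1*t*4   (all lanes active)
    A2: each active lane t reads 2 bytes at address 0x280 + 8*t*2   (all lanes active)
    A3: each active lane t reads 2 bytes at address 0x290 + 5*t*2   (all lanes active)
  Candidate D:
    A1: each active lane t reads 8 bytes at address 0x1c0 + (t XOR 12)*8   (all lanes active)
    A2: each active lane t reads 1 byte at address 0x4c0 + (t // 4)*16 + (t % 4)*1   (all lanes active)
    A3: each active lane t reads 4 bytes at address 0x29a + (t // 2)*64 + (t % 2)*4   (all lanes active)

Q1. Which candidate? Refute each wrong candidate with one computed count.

A: A1 gives 4 transactions, not 2
B: A1 gives 4 transactions, not 2
D: A1 gives 4 transactions, not 2
C: all counts match (2,8,6)

Answer: C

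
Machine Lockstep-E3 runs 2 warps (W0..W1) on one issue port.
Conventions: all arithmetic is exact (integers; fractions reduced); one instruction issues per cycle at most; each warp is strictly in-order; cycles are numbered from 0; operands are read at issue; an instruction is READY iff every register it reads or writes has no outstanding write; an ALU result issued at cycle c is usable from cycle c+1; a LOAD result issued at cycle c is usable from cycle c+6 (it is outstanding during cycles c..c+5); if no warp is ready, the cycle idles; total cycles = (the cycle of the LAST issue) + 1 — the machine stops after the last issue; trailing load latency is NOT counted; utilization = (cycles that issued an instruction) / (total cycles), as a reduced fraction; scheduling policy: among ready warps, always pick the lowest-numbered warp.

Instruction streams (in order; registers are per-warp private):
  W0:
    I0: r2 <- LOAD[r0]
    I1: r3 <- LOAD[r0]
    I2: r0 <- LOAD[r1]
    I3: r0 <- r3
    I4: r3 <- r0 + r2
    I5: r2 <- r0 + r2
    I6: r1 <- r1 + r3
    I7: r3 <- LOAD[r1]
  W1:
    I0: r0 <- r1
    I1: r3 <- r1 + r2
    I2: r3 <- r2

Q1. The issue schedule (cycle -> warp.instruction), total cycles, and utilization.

cycle 0: W0.I0
cycle 1: W0.I1
cycle 2: W0.I2
cycle 3: W1.I0
cycle 4: W1.I1
cycle 5: W1.I2
cycle 6: idle
cycle 7: idle
cycle 8: W0.I3
cycle 9: W0.I4
cycle 10: W0.I5
cycle 11: W0.I6
cycle 12: W0.I7

Answer: 13 cycles, utilization 11/13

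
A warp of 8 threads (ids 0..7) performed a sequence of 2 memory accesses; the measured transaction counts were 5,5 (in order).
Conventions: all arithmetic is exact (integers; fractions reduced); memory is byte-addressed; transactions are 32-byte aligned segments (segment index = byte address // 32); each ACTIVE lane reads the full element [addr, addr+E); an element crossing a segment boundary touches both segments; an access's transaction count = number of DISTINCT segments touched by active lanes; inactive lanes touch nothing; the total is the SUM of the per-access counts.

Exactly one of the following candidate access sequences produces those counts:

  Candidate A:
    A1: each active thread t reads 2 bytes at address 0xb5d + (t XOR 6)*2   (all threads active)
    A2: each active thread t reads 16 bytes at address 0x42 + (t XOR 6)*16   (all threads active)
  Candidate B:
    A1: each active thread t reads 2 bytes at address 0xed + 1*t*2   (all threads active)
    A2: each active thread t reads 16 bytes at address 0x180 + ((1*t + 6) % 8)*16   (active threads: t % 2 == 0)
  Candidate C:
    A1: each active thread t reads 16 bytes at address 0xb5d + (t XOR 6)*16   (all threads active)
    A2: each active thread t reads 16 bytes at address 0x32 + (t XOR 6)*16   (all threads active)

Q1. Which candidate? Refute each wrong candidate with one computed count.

A: A1 gives 2 transactions, not 5
B: A1 gives 1 transaction, not 5
C: all counts match (5,5)

Answer: C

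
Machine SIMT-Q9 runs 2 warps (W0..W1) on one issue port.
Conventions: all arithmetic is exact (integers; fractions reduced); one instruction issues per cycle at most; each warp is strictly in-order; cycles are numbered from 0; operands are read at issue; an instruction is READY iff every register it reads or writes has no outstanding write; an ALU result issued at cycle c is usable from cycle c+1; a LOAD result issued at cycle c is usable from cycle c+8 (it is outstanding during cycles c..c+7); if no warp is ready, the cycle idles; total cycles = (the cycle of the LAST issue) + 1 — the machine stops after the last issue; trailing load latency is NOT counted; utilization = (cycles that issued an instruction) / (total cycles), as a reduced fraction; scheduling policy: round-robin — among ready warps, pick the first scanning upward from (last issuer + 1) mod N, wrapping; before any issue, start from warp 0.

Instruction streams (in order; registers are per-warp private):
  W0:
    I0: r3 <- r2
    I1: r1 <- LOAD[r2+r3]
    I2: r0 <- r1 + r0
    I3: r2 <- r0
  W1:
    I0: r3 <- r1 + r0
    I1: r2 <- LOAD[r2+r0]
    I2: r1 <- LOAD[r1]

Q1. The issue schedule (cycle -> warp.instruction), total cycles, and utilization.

cycle 0: W0.I0
cycle 1: W1.I0
cycle 2: W0.I1
cycle 3: W1.I1
cycle 4: W1.I2
cycle 5: idle
cycle 6: idle
cycle 7: idle
cycle 8: idle
cycle 9: idle
cycle 10: W0.I2
cycle 11: W0.I3

Answer: 12 cycles, utilization 7/12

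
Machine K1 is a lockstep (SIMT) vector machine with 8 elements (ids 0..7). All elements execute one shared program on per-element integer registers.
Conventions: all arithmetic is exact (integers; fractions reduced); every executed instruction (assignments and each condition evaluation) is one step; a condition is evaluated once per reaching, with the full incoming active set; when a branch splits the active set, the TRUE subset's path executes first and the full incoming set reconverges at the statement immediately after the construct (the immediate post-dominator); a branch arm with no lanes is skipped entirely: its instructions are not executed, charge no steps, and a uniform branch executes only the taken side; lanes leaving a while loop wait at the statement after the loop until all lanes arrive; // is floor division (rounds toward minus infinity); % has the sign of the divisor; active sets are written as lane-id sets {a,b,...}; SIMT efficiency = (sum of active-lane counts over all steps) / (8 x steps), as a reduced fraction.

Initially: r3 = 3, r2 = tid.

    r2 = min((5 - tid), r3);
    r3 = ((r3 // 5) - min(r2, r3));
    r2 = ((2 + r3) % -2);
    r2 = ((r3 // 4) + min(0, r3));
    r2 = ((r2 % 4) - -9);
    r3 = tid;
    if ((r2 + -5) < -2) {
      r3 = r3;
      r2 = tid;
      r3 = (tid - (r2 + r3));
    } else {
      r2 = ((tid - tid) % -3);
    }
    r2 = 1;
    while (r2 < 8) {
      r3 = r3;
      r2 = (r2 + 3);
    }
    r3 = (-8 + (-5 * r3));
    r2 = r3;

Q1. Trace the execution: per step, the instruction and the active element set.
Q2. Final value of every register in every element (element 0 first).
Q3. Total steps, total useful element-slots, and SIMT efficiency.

step 0: r2 <- min((5 - tid), r3)     {0,1,2,3,4,5,6,7}
step 1: r3 <- ((r3 // 5) - min(r2, r3)) {0,1,2,3,4,5,6,7}
step 2: r2 <- ((2 + r3) % -2)        {0,1,2,3,4,5,6,7}
step 3: r2 <- ((r3 // 4) + min(0, r3)) {0,1,2,3,4,5,6,7}
step 4: r2 <- ((r2 % 4) - -9)        {0,1,2,3,4,5,6,7}
step 5: r3 <- tid                    {0,1,2,3,4,5,6,7}
step 6: eval ((r2 + -5) < -2)        {0,1,2,3,4,5,6,7}
step 7: r2 <- ((tid - tid) % -3)     {0,1,2,3,4,5,6,7}
step 8: r2 <- 1                      {0,1,2,3,4,5,6,7}
step 9: eval (r2 < 8)                {0,1,2,3,4,5,6,7}
step 10: r3 <- r3                     {0,1,2,3,4,5,6,7}
step 11: r2 <- (r2 + 3)               {0,1,2,3,4,5,6,7}
step 12: eval (r2 < 8)                {0,1,2,3,4,5,6,7}
step 13: r3 <- r3                     {0,1,2,3,4,5,6,7}
step 14: r2 <- (r2 + 3)               {0,1,2,3,4,5,6,7}
step 15: eval (r2 < 8)                {0,1,2,3,4,5,6,7}
step 16: r3 <- r3                     {0,1,2,3,4,5,6,7}
step 17: r2 <- (r2 + 3)               {0,1,2,3,4,5,6,7}
step 18: eval (r2 < 8)                {0,1,2,3,4,5,6,7}
step 19: r3 <- (-8 + (-5 * r3))       {0,1,2,3,4,5,6,7}
step 20: r2 <- r3                     {0,1,2,3,4,5,6,7}

Answer: 21 steps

r3: -8,-13,-18,-23,-28,-33,-38,-43
r2: -8,-13,-18,-23,-28,-33,-38,-43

steps = 21; useful = 168; efficiency = 168/168 = 1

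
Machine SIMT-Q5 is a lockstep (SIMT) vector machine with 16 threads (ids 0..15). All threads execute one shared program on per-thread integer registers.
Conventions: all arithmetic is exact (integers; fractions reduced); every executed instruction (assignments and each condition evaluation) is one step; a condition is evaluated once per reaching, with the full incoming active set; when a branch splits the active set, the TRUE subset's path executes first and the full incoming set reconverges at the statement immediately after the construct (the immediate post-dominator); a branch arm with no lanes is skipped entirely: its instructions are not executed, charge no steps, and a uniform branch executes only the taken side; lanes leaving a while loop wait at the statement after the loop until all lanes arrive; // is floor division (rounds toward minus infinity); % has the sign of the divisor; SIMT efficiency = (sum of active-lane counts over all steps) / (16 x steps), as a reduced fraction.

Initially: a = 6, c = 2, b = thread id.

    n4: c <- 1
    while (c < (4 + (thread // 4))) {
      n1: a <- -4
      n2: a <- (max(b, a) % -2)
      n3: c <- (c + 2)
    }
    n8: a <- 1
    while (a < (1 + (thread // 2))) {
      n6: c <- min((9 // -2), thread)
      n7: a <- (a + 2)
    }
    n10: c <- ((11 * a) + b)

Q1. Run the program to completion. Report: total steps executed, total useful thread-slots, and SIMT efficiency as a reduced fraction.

Answer: 29 steps, 336 useful, 21/29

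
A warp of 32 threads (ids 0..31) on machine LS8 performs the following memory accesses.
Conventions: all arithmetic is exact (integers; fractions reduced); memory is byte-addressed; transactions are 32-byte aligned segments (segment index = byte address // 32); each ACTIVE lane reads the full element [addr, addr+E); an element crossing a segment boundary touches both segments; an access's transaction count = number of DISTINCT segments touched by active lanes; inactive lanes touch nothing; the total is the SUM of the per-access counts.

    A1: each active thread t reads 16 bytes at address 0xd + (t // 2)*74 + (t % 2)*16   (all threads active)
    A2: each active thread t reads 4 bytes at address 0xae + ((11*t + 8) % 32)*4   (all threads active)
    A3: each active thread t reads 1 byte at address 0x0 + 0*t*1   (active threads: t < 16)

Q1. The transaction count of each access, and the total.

A1: 32 transactions
A2: 5 transactions
A3: 1 transaction

Answer: 32,5,1; total 38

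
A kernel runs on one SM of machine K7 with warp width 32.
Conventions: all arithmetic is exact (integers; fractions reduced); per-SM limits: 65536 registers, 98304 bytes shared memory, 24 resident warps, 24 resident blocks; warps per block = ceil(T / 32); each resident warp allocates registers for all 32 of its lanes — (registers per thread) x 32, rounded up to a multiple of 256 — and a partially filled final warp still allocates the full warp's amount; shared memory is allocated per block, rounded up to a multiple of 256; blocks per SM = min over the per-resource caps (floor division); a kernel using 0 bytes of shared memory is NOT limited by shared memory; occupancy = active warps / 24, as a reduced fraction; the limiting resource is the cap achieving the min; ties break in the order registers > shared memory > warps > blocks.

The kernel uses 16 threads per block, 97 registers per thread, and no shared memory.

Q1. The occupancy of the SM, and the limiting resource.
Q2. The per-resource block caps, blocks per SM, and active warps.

Answer: occupancy 19/24, limited by registers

registers: 19 blocks
shared memory: no limit (kernel uses none)
warps: 24 blocks
blocks: 24 blocks

Answer: 19 blocks, 19 active warps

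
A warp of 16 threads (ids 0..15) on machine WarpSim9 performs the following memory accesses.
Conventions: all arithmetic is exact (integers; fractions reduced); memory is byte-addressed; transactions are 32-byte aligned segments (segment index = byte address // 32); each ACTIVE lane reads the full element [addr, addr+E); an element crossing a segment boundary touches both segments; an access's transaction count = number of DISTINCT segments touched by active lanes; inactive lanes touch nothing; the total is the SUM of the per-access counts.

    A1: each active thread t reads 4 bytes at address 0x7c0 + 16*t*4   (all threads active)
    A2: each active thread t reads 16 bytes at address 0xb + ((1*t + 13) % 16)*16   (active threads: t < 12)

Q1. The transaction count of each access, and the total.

A1: 16 transactions
A2: 8 transactions

Answer: 16,8; total 24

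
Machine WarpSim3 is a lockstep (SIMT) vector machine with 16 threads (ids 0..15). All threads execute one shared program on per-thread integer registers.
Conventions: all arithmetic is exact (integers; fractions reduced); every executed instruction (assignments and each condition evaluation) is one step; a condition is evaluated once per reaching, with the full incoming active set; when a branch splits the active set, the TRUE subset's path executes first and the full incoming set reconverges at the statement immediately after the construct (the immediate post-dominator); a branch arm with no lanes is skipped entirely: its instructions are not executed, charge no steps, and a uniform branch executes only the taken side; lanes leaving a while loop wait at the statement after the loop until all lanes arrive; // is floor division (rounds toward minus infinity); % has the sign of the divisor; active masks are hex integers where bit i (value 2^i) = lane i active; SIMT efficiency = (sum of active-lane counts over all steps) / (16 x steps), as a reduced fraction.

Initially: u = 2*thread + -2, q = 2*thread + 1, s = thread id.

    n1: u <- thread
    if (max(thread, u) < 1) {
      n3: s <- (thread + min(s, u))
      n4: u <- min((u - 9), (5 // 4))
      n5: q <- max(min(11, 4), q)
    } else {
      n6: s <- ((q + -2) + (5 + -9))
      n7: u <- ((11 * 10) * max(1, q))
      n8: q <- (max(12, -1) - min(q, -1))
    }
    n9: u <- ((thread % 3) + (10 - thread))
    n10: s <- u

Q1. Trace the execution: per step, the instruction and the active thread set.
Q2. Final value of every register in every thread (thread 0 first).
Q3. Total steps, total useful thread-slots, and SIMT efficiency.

step 0: u <- thread                  0xffff
step 1: eval (max(thread, u) < 1)    0xffff
step 2: s <- (thread + min(s, u))    0x0001
step 3: u <- min((u - 9), (5 // 4))  0x0001
step 4: q <- max(min(11, 4), q)      0x0001
step 5: s <- ((q + -2) + (5 + -9))   0xfffe
step 6: u <- ((11 * 10) * max(1, q)) 0xfffe
step 7: q <- (max(12, -1) - min(q, -1)) 0xfffe
step 8: u <- ((thread % 3) + (10 - thread)) 0xffff
step 9: s <- u                       0xffff

Answer: 10 steps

u: 10,10,10,7,7,7,4,4,4,1,1,1,-2,-2,-2,-5
q: 4,13,13,13,13,13,13,13,13,13,13,13,13,13,13,13
s: 10,10,10,7,7,7,4,4,4,1,1,1,-2,-2,-2,-5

steps = 10; useful = 112; efficiency = 112/160 = 7/10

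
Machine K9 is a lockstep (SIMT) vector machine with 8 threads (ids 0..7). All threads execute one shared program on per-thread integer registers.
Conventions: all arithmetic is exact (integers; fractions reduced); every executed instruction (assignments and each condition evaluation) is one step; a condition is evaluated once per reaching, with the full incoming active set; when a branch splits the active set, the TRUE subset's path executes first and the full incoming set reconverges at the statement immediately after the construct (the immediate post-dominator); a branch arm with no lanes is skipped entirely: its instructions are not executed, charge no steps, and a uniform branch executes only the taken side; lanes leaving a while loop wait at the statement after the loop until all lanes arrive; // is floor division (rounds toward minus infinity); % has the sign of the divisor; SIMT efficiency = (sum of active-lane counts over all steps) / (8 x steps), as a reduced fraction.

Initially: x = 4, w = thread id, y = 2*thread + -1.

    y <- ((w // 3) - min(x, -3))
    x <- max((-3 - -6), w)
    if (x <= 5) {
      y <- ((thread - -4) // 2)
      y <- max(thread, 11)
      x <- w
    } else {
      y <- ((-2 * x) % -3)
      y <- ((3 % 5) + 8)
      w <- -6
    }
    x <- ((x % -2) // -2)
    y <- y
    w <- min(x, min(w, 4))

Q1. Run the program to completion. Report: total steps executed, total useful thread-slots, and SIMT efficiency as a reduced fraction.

Answer: 12 steps, 72 useful, 3/4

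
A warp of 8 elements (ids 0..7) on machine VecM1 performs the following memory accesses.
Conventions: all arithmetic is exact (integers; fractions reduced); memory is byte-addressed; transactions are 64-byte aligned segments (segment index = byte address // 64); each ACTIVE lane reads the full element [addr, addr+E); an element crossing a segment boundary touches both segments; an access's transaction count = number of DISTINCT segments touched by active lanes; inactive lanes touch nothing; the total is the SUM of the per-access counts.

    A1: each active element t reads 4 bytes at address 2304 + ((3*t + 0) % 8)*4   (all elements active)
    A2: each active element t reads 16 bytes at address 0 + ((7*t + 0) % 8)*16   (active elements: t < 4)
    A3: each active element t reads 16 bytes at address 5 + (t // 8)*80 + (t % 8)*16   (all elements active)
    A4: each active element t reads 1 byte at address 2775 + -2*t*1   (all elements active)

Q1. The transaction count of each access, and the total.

A1: 1 transaction
A2: 2 transactions
A3: 3 transactions
A4: 1 transaction

Answer: 1,2,3,1; total 7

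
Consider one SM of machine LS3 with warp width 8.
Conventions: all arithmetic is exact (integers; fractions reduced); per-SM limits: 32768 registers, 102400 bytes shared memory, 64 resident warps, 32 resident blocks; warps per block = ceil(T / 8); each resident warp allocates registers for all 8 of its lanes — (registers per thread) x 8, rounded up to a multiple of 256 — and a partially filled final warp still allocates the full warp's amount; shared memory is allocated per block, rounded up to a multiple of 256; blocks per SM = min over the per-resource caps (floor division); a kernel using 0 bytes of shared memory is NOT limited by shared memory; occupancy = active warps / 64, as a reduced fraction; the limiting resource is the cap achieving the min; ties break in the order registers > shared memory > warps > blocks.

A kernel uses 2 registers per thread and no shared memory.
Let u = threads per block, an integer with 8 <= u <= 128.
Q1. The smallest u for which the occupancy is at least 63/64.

Answer: u = 9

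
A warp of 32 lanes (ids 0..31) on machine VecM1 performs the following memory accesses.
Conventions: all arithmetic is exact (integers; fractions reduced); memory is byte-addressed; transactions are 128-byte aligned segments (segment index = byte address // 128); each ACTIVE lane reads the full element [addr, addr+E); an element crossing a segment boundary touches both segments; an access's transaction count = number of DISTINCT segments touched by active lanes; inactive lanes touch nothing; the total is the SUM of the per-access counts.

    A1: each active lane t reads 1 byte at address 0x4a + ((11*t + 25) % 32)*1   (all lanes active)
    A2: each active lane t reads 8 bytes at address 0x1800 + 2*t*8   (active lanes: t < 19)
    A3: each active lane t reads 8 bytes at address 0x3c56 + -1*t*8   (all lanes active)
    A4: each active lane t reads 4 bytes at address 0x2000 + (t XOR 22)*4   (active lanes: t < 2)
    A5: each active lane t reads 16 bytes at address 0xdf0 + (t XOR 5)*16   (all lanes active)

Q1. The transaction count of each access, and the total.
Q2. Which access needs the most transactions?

A1: 1 transaction
A2: 3 transactions
A3: 3 transactions
A4: 1 transaction
A5: 5 transactions

Answer: 1,3,3,1,5; total 13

Answer: A5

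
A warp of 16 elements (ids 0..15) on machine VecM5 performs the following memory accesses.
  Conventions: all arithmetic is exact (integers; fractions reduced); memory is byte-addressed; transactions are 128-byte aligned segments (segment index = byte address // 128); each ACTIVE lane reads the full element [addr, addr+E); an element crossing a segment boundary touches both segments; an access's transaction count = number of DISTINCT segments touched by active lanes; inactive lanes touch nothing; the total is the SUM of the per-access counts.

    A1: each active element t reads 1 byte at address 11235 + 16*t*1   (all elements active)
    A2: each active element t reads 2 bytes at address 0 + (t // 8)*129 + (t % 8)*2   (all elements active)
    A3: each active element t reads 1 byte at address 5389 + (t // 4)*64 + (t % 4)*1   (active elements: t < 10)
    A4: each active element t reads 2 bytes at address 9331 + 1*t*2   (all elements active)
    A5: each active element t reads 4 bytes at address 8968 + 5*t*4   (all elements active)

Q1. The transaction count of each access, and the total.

A1: 3 transactions
A2: 2 transactions
A3: 2 transactions
A4: 2 transactions
A5: 3 transactions

Answer: 3,2,2,2,3; total 12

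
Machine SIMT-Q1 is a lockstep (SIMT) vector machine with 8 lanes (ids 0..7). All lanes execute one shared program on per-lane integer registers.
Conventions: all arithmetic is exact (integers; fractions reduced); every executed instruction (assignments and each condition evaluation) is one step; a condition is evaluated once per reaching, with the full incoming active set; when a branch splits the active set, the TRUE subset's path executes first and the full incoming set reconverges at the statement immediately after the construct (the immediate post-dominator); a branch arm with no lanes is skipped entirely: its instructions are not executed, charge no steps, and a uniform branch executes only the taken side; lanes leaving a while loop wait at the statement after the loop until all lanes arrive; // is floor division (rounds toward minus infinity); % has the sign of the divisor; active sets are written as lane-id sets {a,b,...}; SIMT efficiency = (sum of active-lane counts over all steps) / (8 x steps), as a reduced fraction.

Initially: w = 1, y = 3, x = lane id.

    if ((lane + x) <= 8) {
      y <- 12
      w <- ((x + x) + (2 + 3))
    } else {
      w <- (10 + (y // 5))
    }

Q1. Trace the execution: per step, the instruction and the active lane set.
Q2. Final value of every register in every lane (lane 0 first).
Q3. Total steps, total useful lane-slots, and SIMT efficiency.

step 0: eval ((lane + x) <= 8)       {0,1,2,3,4,5,6,7}
step 1: y <- 12                      {0,1,2,3,4}
step 2: w <- ((x + x) + (2 + 3))     {0,1,2,3,4}
step 3: w <- (10 + (y // 5))         {5,6,7}

Answer: 4 steps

w: 5,7,9,11,13,10,10,10
y: 12,12,12,12,12,3,3,3
x: 0,1,2,3,4,5,6,7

steps = 4; useful = 21; efficiency = 21/32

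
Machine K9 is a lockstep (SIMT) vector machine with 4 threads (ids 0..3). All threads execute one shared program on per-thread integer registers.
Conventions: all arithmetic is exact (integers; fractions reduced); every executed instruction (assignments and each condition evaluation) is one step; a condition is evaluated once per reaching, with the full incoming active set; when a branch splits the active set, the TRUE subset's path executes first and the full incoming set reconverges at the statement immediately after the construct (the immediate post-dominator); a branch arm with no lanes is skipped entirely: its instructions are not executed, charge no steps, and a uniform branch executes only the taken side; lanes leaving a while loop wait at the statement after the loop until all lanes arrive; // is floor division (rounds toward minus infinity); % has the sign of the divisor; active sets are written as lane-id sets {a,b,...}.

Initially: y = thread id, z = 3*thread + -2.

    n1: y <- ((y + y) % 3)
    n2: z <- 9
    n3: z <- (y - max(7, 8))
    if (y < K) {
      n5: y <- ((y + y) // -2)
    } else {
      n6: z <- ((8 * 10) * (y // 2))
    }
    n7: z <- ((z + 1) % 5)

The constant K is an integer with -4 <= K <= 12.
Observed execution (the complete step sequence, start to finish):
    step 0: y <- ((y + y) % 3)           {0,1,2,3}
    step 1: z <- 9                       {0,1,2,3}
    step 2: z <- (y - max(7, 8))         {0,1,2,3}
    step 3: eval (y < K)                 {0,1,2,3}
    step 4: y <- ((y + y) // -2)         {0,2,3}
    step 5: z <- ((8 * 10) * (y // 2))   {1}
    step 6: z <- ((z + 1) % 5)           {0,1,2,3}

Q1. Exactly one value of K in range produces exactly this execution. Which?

Answer: K = 2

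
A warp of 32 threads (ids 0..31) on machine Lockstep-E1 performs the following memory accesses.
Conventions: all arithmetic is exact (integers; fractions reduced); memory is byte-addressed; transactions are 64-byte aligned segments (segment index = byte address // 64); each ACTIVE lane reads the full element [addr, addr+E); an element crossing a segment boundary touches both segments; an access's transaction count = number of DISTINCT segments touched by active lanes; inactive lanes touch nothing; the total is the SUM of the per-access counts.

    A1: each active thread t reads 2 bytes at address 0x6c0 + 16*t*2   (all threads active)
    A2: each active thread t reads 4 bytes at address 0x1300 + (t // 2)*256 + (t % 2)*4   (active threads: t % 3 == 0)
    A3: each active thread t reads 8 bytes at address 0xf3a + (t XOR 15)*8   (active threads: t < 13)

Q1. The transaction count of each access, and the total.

A1: 16 transactions
A2: 11 transactions
A3: 2 transactions

Answer: 16,11,2; total 29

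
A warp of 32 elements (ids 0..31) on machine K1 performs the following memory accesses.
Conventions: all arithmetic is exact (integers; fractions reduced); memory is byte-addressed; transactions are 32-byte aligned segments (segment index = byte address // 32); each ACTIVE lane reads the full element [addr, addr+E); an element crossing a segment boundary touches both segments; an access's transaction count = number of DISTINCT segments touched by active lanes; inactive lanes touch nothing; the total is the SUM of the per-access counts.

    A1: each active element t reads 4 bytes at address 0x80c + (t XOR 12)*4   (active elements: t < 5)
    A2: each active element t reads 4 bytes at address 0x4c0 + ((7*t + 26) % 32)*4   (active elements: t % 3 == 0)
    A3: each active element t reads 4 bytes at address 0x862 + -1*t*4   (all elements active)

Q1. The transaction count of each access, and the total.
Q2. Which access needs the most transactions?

A1: 2 transactions
A2: 4 transactions
A3: 5 transactions

Answer: 2,4,5; total 11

Answer: A3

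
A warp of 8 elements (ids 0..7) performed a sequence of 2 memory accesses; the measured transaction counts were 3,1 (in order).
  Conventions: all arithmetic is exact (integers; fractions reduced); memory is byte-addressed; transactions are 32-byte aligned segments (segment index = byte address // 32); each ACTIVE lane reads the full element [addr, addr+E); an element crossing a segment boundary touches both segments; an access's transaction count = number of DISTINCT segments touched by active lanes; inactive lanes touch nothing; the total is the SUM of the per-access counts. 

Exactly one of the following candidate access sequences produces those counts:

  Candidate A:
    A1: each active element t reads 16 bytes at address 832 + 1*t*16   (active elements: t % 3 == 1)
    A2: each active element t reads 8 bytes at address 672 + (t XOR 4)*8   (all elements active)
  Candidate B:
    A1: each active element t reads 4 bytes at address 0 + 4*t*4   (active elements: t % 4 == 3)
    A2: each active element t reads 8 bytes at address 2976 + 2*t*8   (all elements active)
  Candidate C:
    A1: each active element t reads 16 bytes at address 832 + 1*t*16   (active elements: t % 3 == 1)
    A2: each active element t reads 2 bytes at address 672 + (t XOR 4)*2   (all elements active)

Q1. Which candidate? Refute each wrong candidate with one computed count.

A: A2 gives 2 transactions, not 1
B: A1 gives 2 transactions, not 3
C: all counts match (3,1)

Answer: C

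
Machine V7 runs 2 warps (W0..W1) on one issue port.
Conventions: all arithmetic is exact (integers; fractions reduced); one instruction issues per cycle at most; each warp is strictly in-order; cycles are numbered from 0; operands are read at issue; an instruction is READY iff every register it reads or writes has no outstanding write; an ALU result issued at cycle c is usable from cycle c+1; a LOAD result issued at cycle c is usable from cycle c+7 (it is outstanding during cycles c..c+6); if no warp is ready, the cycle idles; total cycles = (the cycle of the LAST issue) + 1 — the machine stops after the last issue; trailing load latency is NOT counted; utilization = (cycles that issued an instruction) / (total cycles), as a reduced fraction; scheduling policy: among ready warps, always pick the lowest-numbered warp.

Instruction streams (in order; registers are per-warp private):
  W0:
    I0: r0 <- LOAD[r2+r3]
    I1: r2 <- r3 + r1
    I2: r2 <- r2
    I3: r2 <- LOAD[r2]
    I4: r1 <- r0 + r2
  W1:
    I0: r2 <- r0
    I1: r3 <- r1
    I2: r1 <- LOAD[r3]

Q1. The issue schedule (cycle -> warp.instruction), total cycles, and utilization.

cycle 0: W0.I0
cycle 1: W0.I1
cycle 2: W0.I2
cycle 3: W0.I3
cycle 4: W1.I0
cycle 5: W1.I1
cycle 6: W1.I2
cycle 7: idle
cycle 8: idle
cycle 9: idle
cycle 10: W0.I4

Answer: 11 cycles, utilization 8/11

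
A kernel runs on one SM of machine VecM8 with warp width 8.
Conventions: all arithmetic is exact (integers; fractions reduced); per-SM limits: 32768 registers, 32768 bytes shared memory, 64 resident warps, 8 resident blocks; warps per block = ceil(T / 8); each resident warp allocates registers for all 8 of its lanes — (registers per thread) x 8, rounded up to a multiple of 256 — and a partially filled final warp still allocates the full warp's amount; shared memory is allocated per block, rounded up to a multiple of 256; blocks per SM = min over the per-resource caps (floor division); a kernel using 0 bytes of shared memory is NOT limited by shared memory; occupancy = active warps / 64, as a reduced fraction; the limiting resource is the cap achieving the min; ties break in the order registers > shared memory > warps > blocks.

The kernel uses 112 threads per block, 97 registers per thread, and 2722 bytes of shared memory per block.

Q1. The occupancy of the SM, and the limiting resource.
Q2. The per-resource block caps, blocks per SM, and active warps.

Answer: occupancy 7/16, limited by registers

registers: 2 blocks
shared memory: 11 blocks
warps: 4 blocks
blocks: 8 blocks

Answer: 2 blocks, 28 active warps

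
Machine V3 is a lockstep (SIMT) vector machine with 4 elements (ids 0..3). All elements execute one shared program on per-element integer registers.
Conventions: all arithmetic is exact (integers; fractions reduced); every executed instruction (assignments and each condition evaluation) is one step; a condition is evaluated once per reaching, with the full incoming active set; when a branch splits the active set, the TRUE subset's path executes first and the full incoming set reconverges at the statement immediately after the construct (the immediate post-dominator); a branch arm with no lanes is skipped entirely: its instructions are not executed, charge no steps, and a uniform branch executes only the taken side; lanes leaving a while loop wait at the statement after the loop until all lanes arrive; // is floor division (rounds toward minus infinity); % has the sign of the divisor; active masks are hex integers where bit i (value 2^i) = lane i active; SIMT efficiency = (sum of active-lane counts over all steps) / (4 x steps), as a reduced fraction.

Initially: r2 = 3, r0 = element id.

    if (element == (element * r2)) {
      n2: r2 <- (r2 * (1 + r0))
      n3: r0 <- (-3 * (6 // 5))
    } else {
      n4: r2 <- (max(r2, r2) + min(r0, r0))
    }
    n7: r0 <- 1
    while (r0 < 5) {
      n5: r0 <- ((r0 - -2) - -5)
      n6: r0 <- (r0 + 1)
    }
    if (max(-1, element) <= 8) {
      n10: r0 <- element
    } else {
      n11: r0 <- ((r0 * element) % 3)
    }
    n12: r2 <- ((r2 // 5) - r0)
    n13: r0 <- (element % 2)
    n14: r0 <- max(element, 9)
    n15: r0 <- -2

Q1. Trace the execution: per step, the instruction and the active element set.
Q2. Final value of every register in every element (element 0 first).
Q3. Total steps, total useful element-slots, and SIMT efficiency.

step 0: eval (element == (element * r2)) 0xf
step 1: r2 <- (r2 * (1 + r0))        0x1
step 2: r0 <- (-3 * (6 // 5))        0x1
step 3: r2 <- (max(r2, r2) + min(r0, r0)) 0xe
step 4: r0 <- 1                      0xf
step 5: eval (r0 < 5)                0xf
step 6: r0 <- ((r0 - -2) - -5)       0xf
step 7: r0 <- (r0 + 1)               0xf
step 8: eval (r0 < 5)                0xf
step 9: eval (max(-1, element) <= 8) 0xf
step 10: r0 <- element                0xf
step 11: r2 <- ((r2 // 5) - r0)       0xf
step 12: r0 <- (element % 2)          0xf
step 13: r0 <- max(element, 9)        0xf
step 14: r0 <- -2                     0xf

Answer: 15 steps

r2: 0,-1,-1,-2
r0: -2,-2,-2,-2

steps = 15; useful = 53; efficiency = 53/60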